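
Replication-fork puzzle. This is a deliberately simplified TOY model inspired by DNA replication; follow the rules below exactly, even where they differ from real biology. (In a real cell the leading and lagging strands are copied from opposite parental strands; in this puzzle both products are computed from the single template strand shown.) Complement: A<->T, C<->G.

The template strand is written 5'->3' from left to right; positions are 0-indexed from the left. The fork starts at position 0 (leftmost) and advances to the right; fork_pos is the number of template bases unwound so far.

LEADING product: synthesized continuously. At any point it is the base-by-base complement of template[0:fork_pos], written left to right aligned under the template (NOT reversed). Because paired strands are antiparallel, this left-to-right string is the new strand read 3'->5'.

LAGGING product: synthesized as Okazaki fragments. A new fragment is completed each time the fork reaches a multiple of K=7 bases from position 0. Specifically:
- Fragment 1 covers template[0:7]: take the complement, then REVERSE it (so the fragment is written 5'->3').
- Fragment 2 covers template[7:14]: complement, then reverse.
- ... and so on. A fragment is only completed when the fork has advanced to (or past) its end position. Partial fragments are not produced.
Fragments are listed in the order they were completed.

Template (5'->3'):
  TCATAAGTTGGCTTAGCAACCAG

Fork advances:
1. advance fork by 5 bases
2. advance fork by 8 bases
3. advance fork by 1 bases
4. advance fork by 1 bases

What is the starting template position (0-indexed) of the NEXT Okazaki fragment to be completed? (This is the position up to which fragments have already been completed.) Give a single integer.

Step 1: advance 5 -> fork_pos = 0 + 5 = 5. Next multiple of 7 is 7 (not reached); still 0 fragment(s).
Step 2: advance 8 -> fork_pos = 5 + 8 = 13. Reached multiple(s) of 7: 7 -> fragment 1 completed (1 total).
Step 3: advance 1 -> fork_pos = 13 + 1 = 14. Reached multiple(s) of 7: 14 -> fragment 2 completed (2 total).
Step 4: advance 1 -> fork_pos = 14 + 1 = 15. Next multiple of 7 is 21 (not reached); still 2 fragment(s).
2 fragment(s) completed, covering template[0:14] (2 x 7 = 14). The next fragment, fragment 3, covers template[14:21], so it starts at position 14.

Answer: 14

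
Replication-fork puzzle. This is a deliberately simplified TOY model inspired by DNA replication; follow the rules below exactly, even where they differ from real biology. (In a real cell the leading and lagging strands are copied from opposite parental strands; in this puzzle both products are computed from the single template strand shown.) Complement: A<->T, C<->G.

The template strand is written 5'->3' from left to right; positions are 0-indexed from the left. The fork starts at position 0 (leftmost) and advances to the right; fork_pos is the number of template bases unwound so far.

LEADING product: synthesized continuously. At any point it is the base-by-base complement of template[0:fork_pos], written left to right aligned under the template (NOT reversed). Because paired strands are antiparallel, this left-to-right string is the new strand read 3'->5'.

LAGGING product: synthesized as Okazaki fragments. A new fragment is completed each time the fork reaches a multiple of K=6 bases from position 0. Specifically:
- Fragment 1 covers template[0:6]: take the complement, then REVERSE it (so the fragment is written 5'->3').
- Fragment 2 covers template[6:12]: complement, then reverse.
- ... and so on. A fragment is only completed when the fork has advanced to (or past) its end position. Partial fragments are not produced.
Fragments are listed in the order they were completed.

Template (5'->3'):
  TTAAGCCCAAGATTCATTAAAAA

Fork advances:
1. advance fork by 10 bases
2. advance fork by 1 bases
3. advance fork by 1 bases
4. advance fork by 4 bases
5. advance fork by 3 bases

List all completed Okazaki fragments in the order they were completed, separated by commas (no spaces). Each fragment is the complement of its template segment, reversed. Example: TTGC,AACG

Answer: GCTTAA,TCTTGG,AATGAA

Derivation:
Step 1: advance 10 -> fork_pos = 0 + 10 = 10. Reached multiple(s) of 6: 6 -> fragment 1 completed (1 total).
Step 2: advance 1 -> fork_pos = 10 + 1 = 11. Next multiple of 6 is 12 (not reached); still 1 fragment(s).
Step 3: advance 1 -> fork_pos = 11 + 1 = 12. Reached multiple(s) of 6: 12 -> fragment 2 completed (2 total).
Step 4: advance 4 -> fork_pos = 12 + 4 = 16. Next multiple of 6 is 18 (not reached); still 2 fragment(s).
Step 5: advance 3 -> fork_pos = 16 + 3 = 19. Reached multiple(s) of 6: 18 -> fragment 3 completed (3 total).
Final fork_pos = 19, so 3 fragment(s) are complete. Build each: template segment -> complement -> reverse.
Fragment 1: template[0:6] = TTAAGC -> complement AATTCG -> reversed GCTTAA
Fragment 2: template[6:12] = CCAAGA -> complement GGTTCT -> reversed TCTTGG
Fragment 3: template[12:18] = TTCATT -> complement AAGTAA -> reversed AATGAA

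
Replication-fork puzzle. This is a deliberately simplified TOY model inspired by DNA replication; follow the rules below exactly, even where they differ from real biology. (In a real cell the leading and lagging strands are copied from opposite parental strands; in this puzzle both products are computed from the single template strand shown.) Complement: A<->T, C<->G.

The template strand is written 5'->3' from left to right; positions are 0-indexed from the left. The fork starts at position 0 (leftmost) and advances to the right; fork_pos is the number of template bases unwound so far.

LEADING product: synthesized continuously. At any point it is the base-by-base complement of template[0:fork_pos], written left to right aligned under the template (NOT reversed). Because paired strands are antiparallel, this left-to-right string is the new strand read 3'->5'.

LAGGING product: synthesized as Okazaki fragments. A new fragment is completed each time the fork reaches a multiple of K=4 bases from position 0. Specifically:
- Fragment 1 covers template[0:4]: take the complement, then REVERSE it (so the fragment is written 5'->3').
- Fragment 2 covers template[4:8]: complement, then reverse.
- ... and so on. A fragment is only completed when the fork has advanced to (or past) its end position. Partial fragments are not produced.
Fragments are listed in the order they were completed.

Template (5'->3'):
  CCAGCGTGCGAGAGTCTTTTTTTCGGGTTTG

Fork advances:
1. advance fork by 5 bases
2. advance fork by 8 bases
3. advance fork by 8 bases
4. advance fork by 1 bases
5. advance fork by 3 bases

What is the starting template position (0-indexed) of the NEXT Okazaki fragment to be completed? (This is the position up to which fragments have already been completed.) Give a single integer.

Step 1: advance 5 -> fork_pos = 0 + 5 = 5. Reached multiple(s) of 4: 4 -> fragment 1 completed (1 total).
Step 2: advance 8 -> fork_pos = 5 + 8 = 13. Reached multiple(s) of 4: 8, 12 -> fragments 2-3 completed (3 total).
Step 3: advance 8 -> fork_pos = 13 + 8 = 21. Reached multiple(s) of 4: 16, 20 -> fragments 4-5 completed (5 total).
Step 4: advance 1 -> fork_pos = 21 + 1 = 22. Next multiple of 4 is 24 (not reached); still 5 fragment(s).
Step 5: advance 3 -> fork_pos = 22 + 3 = 25. Reached multiple(s) of 4: 24 -> fragment 6 completed (6 total).
6 fragment(s) completed, covering template[0:24] (6 x 4 = 24). The next fragment, fragment 7, covers template[24:28], so it starts at position 24.

Answer: 24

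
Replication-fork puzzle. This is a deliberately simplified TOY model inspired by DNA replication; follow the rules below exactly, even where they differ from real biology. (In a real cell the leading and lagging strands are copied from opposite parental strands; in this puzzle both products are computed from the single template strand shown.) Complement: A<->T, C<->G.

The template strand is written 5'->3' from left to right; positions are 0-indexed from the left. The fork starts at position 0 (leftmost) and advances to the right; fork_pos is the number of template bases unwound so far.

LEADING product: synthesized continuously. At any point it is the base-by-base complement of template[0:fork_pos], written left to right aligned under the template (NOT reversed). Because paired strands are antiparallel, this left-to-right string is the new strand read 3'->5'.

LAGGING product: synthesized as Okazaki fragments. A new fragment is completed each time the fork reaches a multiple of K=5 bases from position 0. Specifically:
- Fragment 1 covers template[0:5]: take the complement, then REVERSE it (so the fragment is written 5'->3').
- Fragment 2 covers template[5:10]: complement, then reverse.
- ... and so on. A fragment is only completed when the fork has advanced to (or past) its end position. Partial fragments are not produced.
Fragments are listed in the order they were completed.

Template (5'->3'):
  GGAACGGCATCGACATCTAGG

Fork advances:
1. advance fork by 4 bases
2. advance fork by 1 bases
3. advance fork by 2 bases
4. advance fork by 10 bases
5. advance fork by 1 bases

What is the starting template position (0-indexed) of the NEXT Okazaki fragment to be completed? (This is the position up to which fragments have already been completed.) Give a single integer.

Step 1: advance 4 -> fork_pos = 0 + 4 = 4. Next multiple of 5 is 5 (not reached); still 0 fragment(s).
Step 2: advance 1 -> fork_pos = 4 + 1 = 5. Reached multiple(s) of 5: 5 -> fragment 1 completed (1 total).
Step 3: advance 2 -> fork_pos = 5 + 2 = 7. Next multiple of 5 is 10 (not reached); still 1 fragment(s).
Step 4: advance 10 -> fork_pos = 7 + 10 = 17. Reached multiple(s) of 5: 10, 15 -> fragments 2-3 completed (3 total).
Step 5: advance 1 -> fork_pos = 17 + 1 = 18. Next multiple of 5 is 20 (not reached); still 3 fragment(s).
3 fragment(s) completed, covering template[0:15] (3 x 5 = 15). The next fragment, fragment 4, covers template[15:20], so it starts at position 15.

Answer: 15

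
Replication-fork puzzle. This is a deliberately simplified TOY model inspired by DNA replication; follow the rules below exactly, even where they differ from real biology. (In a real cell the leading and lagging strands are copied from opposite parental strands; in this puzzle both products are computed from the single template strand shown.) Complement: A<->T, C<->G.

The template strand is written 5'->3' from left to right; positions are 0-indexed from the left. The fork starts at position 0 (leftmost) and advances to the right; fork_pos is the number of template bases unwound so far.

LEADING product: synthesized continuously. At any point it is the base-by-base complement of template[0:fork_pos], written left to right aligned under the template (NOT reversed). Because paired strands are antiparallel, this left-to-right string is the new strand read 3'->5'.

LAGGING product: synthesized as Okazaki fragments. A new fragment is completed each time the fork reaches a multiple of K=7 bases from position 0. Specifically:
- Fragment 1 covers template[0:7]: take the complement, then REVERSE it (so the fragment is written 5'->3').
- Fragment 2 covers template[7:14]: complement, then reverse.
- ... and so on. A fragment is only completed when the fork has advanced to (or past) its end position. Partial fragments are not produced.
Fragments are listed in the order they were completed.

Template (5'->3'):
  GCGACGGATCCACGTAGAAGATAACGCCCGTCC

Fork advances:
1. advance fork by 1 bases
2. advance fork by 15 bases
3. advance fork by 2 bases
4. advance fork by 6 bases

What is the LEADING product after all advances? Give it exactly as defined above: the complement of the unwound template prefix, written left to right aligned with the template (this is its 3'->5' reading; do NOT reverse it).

Answer: CGCTGCCTAGGTGCATCTTCTATT

Derivation:
Step 1: advance 1 -> fork_pos = 0 + 1 = 1.
Step 2: advance 15 -> fork_pos = 1 + 15 = 16.
Step 3: advance 2 -> fork_pos = 16 + 2 = 18.
Step 4: advance 6 -> fork_pos = 18 + 6 = 24.
Unwound prefix: template[0:24] = GCGACGGATCCACGTAGAAGATAA
Complement it base by base (A<->T, C<->G), keeping left-to-right order:
  [0:5] GCGAC -> CGCTG
  [5:10] GGATC -> CCTAG
  [10:15] CACGT -> GTGCA
  [15:20] AGAAG -> TCTTC
  [20:24] ATAA -> TATT
Concatenate: CGCTGCCTAGGTGCATCTTCTATT (length 24; written aligned with the template, i.e. 3'->5').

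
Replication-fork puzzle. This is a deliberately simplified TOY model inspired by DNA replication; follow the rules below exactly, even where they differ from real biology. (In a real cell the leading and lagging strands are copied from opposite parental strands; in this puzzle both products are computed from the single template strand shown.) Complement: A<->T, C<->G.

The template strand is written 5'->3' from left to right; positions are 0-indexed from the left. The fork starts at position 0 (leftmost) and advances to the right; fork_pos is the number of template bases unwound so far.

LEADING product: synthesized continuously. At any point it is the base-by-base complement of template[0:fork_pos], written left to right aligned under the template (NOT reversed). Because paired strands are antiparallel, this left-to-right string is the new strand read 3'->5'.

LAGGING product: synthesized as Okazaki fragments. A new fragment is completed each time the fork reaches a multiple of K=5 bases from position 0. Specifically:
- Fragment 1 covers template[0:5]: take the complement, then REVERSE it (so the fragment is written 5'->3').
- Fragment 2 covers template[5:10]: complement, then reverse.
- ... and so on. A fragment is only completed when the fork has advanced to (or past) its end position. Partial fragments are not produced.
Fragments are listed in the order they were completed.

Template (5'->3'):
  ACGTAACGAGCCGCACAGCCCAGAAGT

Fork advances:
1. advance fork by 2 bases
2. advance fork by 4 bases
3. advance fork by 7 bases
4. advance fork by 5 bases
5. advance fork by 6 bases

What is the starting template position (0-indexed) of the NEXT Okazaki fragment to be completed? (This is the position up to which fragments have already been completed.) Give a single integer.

Step 1: advance 2 -> fork_pos = 0 + 2 = 2. Next multiple of 5 is 5 (not reached); still 0 fragment(s).
Step 2: advance 4 -> fork_pos = 2 + 4 = 6. Reached multiple(s) of 5: 5 -> fragment 1 completed (1 total).
Step 3: advance 7 -> fork_pos = 6 + 7 = 13. Reached multiple(s) of 5: 10 -> fragment 2 completed (2 total).
Step 4: advance 5 -> fork_pos = 13 + 5 = 18. Reached multiple(s) of 5: 15 -> fragment 3 completed (3 total).
Step 5: advance 6 -> fork_pos = 18 + 6 = 24. Reached multiple(s) of 5: 20 -> fragment 4 completed (4 total).
4 fragment(s) completed, covering template[0:20] (4 x 5 = 20). The next fragment, fragment 5, covers template[20:25], so it starts at position 20.

Answer: 20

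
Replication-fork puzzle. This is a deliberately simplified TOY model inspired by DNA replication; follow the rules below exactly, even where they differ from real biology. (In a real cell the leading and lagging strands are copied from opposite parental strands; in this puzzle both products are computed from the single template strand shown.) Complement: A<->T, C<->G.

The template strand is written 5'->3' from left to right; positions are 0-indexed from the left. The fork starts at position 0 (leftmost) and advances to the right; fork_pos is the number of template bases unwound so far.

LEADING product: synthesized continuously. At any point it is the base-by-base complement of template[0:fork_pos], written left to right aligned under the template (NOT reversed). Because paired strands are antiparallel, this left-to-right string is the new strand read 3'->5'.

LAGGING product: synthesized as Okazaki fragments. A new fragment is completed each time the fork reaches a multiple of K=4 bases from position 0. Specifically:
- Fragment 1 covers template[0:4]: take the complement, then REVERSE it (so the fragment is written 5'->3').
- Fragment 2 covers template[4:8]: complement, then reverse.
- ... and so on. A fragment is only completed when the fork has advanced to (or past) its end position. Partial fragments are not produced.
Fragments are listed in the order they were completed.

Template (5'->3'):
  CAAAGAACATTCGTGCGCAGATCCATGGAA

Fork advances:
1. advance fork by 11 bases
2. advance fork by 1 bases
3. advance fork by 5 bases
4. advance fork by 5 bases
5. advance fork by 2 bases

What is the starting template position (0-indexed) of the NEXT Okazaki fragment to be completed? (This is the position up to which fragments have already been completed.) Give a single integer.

Answer: 24

Derivation:
Step 1: advance 11 -> fork_pos = 0 + 11 = 11. Reached multiple(s) of 4: 4, 8 -> fragments 1-2 completed (2 total).
Step 2: advance 1 -> fork_pos = 11 + 1 = 12. Reached multiple(s) of 4: 12 -> fragment 3 completed (3 total).
Step 3: advance 5 -> fork_pos = 12 + 5 = 17. Reached multiple(s) of 4: 16 -> fragment 4 completed (4 total).
Step 4: advance 5 -> fork_pos = 17 + 5 = 22. Reached multiple(s) of 4: 20 -> fragment 5 completed (5 total).
Step 5: advance 2 -> fork_pos = 22 + 2 = 24. Reached multiple(s) of 4: 24 -> fragment 6 completed (6 total).
6 fragment(s) completed, covering template[0:24] (6 x 4 = 24). The next fragment, fragment 7, covers template[24:28], so it starts at position 24.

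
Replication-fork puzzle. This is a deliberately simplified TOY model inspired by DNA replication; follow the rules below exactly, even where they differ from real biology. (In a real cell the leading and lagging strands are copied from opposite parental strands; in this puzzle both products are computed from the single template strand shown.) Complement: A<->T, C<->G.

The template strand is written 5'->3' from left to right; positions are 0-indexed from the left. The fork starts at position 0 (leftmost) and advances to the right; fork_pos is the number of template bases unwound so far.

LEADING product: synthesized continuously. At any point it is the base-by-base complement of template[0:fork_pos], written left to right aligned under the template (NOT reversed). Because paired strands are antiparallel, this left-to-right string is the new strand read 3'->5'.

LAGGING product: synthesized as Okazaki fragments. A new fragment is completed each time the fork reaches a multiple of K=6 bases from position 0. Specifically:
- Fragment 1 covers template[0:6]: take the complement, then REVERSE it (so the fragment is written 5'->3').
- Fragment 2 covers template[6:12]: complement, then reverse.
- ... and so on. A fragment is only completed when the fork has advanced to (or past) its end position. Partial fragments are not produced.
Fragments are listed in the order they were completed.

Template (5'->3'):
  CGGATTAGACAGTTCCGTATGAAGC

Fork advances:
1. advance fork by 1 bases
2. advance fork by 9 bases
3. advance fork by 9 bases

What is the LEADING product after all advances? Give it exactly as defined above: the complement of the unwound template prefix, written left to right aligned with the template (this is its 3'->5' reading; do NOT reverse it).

Answer: GCCTAATCTGTCAAGGCAT

Derivation:
Step 1: advance 1 -> fork_pos = 0 + 1 = 1.
Step 2: advance 9 -> fork_pos = 1 + 9 = 10.
Step 3: advance 9 -> fork_pos = 10 + 9 = 19.
Unwound prefix: template[0:19] = CGGATTAGACAGTTCCGTA
Complement it base by base (A<->T, C<->G), keeping left-to-right order:
  [0:5] CGGAT -> GCCTA
  [5:10] TAGAC -> ATCTG
  [10:15] AGTTC -> TCAAG
  [15:19] CGTA -> GCAT
Concatenate: GCCTAATCTGTCAAGGCAT (length 19; written aligned with the template, i.e. 3'->5').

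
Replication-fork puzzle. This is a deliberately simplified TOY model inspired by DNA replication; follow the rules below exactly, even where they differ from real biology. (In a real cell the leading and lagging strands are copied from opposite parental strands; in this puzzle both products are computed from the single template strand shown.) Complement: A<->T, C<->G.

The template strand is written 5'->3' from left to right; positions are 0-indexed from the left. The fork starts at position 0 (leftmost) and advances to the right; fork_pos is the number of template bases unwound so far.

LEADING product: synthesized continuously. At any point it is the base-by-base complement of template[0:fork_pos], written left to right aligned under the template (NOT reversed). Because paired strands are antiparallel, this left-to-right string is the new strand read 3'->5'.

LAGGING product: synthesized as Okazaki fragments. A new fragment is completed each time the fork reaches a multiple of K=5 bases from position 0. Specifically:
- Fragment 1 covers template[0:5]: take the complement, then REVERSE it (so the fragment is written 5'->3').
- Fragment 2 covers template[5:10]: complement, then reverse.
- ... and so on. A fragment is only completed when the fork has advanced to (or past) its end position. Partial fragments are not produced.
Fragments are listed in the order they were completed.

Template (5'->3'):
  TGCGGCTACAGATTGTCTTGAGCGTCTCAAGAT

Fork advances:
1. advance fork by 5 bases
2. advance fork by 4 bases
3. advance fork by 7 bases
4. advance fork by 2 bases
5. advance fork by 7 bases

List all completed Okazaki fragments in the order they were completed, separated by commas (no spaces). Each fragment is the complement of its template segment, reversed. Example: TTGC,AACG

Answer: CCGCA,TGTAG,CAATC,CAAGA,ACGCT

Derivation:
Step 1: advance 5 -> fork_pos = 0 + 5 = 5. Reached multiple(s) of 5: 5 -> fragment 1 completed (1 total).
Step 2: advance 4 -> fork_pos = 5 + 4 = 9. Next multiple of 5 is 10 (not reached); still 1 fragment(s).
Step 3: advance 7 -> fork_pos = 9 + 7 = 16. Reached multiple(s) of 5: 10, 15 -> fragments 2-3 completed (3 total).
Step 4: advance 2 -> fork_pos = 16 + 2 = 18. Next multiple of 5 is 20 (not reached); still 3 fragment(s).
Step 5: advance 7 -> fork_pos = 18 + 7 = 25. Reached multiple(s) of 5: 20, 25 -> fragments 4-5 completed (5 total).
Final fork_pos = 25, so 5 fragment(s) are complete. Build each: template segment -> complement -> reverse.
Fragment 1: template[0:5] = TGCGG -> complement ACGCC -> reversed CCGCA
Fragment 2: template[5:10] = CTACA -> complement GATGT -> reversed TGTAG
Fragment 3: template[10:15] = GATTG -> complement CTAAC -> reversed CAATC
Fragment 4: template[15:20] = TCTTG -> complement AGAAC -> reversed CAAGA
Fragment 5: template[20:25] = AGCGT -> complement TCGCA -> reversed ACGCT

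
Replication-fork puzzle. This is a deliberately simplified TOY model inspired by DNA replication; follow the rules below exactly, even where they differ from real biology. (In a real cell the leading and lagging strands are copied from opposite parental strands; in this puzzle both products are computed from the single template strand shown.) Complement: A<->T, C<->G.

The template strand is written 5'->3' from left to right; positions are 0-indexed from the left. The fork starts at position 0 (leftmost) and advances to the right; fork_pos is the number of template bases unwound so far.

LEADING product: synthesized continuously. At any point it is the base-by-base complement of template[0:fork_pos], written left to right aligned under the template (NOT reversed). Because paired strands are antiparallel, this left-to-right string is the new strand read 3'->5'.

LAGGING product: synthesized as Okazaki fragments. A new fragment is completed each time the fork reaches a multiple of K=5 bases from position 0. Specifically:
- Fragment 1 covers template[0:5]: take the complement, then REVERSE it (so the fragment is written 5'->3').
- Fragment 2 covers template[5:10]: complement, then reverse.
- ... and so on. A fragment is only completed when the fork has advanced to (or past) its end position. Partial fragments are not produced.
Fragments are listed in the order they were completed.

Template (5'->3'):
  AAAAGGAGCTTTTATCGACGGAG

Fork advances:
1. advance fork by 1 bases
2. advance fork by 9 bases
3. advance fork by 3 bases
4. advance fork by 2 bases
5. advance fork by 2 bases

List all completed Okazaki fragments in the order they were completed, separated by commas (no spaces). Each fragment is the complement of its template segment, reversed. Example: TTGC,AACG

Step 1: advance 1 -> fork_pos = 0 + 1 = 1. Next multiple of 5 is 5 (not reached); still 0 fragment(s).
Step 2: advance 9 -> fork_pos = 1 + 9 = 10. Reached multiple(s) of 5: 5, 10 -> fragments 1-2 completed (2 total).
Step 3: advance 3 -> fork_pos = 10 + 3 = 13. Next multiple of 5 is 15 (not reached); still 2 fragment(s).
Step 4: advance 2 -> fork_pos = 13 + 2 = 15. Reached multiple(s) of 5: 15 -> fragment 3 completed (3 total).
Step 5: advance 2 -> fork_pos = 15 + 2 = 17. Next multiple of 5 is 20 (not reached); still 3 fragment(s).
Final fork_pos = 17, so 3 fragment(s) are complete. Build each: template segment -> complement -> reverse.
Fragment 1: template[0:5] = AAAAG -> complement TTTTC -> reversed CTTTT
Fragment 2: template[5:10] = GAGCT -> complement CTCGA -> reversed AGCTC
Fragment 3: template[10:15] = TTTAT -> complement AAATA -> reversed ATAAA

Answer: CTTTT,AGCTC,ATAAA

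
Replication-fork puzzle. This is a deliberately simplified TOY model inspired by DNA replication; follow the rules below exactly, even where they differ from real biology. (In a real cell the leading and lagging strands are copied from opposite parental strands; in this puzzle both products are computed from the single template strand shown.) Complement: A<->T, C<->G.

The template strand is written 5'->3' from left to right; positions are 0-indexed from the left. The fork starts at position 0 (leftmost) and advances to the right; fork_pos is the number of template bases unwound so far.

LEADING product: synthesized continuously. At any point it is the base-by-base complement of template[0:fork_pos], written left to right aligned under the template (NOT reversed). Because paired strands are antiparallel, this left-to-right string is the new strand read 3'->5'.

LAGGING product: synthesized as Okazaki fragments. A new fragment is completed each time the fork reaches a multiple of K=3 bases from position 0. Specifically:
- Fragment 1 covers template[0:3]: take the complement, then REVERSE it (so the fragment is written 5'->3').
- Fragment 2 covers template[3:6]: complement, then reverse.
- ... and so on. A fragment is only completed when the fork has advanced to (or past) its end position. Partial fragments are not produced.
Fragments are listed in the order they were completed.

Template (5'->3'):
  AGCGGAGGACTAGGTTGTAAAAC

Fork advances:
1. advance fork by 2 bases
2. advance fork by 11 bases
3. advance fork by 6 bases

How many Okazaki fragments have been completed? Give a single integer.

Step 1: advance 2 -> fork_pos = 0 + 2 = 2. Next multiple of 3 is 3 (not reached); still 0 fragment(s).
Step 2: advance 11 -> fork_pos = 2 + 11 = 13. Reached multiple(s) of 3: 3, 6, 9, 12 -> fragments 1-4 completed (4 total).
Step 3: advance 6 -> fork_pos = 13 + 6 = 19. Reached multiple(s) of 3: 15, 18 -> fragments 5-6 completed (6 total).
Check: final fork_pos = 19; the multiples of 3 that are <= 19 are 3..18 -> 19 // 3 = 6 completed fragment(s).

Answer: 6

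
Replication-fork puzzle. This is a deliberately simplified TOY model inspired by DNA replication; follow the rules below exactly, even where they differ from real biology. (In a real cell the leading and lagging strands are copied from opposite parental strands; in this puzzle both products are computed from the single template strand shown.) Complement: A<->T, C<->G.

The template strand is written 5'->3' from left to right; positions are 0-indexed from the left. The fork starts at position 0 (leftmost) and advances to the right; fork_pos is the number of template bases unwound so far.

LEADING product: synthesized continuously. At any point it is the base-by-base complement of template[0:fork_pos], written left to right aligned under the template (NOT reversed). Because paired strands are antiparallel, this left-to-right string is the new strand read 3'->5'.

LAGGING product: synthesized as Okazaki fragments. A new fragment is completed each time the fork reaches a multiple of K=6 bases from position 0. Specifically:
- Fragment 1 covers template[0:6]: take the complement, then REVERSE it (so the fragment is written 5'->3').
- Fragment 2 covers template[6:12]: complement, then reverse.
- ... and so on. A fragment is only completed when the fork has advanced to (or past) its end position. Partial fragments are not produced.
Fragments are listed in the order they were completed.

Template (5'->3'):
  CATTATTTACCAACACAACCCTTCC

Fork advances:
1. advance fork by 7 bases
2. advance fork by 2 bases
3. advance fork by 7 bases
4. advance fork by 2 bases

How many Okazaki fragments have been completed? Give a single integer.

Step 1: advance 7 -> fork_pos = 0 + 7 = 7. Reached multiple(s) of 6: 6 -> fragment 1 completed (1 total).
Step 2: advance 2 -> fork_pos = 7 + 2 = 9. Next multiple of 6 is 12 (not reached); still 1 fragment(s).
Step 3: advance 7 -> fork_pos = 9 + 7 = 16. Reached multiple(s) of 6: 12 -> fragment 2 completed (2 total).
Step 4: advance 2 -> fork_pos = 16 + 2 = 18. Reached multiple(s) of 6: 18 -> fragment 3 completed (3 total).
Check: final fork_pos = 18; the multiples of 6 that are <= 18 are 6..18 -> 18 // 6 = 3 completed fragment(s).

Answer: 3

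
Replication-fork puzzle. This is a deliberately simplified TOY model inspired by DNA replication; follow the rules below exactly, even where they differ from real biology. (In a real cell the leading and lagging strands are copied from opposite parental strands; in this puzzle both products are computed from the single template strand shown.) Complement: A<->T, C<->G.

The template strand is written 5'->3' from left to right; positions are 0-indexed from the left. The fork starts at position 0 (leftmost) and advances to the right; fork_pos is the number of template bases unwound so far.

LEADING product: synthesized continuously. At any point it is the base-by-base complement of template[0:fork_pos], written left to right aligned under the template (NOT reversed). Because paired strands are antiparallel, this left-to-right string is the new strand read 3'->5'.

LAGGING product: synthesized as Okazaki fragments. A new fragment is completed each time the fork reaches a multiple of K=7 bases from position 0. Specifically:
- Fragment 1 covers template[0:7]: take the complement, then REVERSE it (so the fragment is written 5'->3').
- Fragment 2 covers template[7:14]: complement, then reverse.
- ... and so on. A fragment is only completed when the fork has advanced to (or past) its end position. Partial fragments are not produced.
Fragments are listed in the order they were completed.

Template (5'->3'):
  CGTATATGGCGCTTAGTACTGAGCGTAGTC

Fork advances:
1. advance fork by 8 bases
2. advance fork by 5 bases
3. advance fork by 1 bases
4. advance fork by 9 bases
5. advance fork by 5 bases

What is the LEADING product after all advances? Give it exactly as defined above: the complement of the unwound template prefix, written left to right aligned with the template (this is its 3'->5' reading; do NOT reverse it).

Answer: GCATATACCGCGAATCATGACTCGCATC

Derivation:
Step 1: advance 8 -> fork_pos = 0 + 8 = 8.
Step 2: advance 5 -> fork_pos = 8 + 5 = 13.
Step 3: advance 1 -> fork_pos = 13 + 1 = 14.
Step 4: advance 9 -> fork_pos = 14 + 9 = 23.
Step 5: advance 5 -> fork_pos = 23 + 5 = 28.
Unwound prefix: template[0:28] = CGTATATGGCGCTTAGTACTGAGCGTAG
Complement it base by base (A<->T, C<->G), keeping left-to-right order:
  [0:5] CGTAT -> GCATA
  [5:10] ATGGC -> TACCG
  [10:15] GCTTA -> CGAAT
  [15:20] GTACT -> CATGA
  [20:25] GAGCG -> CTCGC
  [25:28] TAG -> ATC
Concatenate: GCATATACCGCGAATCATGACTCGCATC (length 28; written aligned with the template, i.e. 3'->5').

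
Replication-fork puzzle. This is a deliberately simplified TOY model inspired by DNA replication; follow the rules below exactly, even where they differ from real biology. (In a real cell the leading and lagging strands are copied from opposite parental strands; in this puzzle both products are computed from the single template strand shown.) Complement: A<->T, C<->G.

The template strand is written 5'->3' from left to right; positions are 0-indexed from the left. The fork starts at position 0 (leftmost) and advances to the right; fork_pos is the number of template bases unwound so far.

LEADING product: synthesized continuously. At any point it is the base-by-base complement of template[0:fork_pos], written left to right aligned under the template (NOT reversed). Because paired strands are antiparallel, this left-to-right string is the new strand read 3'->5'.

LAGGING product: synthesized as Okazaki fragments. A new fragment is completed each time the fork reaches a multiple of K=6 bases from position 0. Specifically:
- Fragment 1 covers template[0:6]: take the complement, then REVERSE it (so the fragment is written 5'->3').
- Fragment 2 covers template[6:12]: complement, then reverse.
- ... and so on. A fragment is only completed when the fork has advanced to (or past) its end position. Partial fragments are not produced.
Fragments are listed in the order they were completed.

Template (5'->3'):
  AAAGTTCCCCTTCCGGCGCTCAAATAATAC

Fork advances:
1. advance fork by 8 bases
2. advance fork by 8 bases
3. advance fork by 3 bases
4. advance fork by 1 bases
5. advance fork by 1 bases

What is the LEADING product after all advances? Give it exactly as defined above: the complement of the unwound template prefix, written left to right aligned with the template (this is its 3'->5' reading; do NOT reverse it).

Step 1: advance 8 -> fork_pos = 0 + 8 = 8.
Step 2: advance 8 -> fork_pos = 8 + 8 = 16.
Step 3: advance 3 -> fork_pos = 16 + 3 = 19.
Step 4: advance 1 -> fork_pos = 19 + 1 = 20.
Step 5: advance 1 -> fork_pos = 20 + 1 = 21.
Unwound prefix: template[0:21] = AAAGTTCCCCTTCCGGCGCTC
Complement it base by base (A<->T, C<->G), keeping left-to-right order:
  [0:5] AAAGT -> TTTCA
  [5:10] TCCCC -> AGGGG
  [10:15] TTCCG -> AAGGC
  [15:20] GCGCT -> CGCGA
  [20:21] C -> G
Concatenate: TTTCAAGGGGAAGGCCGCGAG (length 21; written aligned with the template, i.e. 3'->5').

Answer: TTTCAAGGGGAAGGCCGCGAG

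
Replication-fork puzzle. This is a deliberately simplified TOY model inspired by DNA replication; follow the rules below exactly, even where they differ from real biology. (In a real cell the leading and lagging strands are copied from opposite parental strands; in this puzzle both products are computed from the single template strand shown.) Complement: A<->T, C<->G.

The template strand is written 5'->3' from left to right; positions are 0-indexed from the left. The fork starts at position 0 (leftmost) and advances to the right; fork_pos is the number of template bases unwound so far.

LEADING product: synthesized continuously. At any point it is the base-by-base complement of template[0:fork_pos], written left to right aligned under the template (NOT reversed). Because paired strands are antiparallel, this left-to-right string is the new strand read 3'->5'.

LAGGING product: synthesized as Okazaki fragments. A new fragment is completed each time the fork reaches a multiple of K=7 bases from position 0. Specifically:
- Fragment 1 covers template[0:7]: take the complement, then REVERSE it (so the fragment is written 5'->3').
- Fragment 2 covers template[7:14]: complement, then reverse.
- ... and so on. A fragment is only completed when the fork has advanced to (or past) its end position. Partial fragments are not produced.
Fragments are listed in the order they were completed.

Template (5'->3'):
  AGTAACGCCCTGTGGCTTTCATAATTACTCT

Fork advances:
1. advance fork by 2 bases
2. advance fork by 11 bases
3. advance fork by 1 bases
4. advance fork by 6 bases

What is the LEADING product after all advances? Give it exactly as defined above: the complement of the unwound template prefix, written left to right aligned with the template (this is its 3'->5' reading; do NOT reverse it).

Answer: TCATTGCGGGACACCGAAAG

Derivation:
Step 1: advance 2 -> fork_pos = 0 + 2 = 2.
Step 2: advance 11 -> fork_pos = 2 + 11 = 13.
Step 3: advance 1 -> fork_pos = 13 + 1 = 14.
Step 4: advance 6 -> fork_pos = 14 + 6 = 20.
Unwound prefix: template[0:20] = AGTAACGCCCTGTGGCTTTC
Complement it base by base (A<->T, C<->G), keeping left-to-right order:
  [0:5] AGTAA -> TCATT
  [5:10] CGCCC -> GCGGG
  [10:15] TGTGG -> ACACC
  [15:20] CTTTC -> GAAAG
Concatenate: TCATTGCGGGACACCGAAAG (length 20; written aligned with the template, i.e. 3'->5').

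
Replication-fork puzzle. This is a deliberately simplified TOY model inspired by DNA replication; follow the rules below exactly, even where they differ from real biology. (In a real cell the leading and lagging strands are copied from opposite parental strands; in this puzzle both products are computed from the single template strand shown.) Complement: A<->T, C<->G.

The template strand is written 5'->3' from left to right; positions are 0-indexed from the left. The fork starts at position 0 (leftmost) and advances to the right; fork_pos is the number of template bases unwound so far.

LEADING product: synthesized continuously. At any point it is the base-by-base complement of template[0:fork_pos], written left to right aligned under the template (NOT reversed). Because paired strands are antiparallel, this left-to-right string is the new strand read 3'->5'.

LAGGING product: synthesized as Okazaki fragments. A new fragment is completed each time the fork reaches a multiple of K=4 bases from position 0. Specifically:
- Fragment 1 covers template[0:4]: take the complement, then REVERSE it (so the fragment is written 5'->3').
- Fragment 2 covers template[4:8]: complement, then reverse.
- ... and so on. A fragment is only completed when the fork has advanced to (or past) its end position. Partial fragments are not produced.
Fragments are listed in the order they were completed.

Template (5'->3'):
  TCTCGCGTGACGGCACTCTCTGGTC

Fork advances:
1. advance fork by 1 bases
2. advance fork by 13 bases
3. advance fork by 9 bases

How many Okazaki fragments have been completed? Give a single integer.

Answer: 5

Derivation:
Step 1: advance 1 -> fork_pos = 0 + 1 = 1. Next multiple of 4 is 4 (not reached); still 0 fragment(s).
Step 2: advance 13 -> fork_pos = 1 + 13 = 14. Reached multiple(s) of 4: 4, 8, 12 -> fragments 1-3 completed (3 total).
Step 3: advance 9 -> fork_pos = 14 + 9 = 23. Reached multiple(s) of 4: 16, 20 -> fragments 4-5 completed (5 total).
Check: final fork_pos = 23; the multiples of 4 that are <= 23 are 4..20 -> 23 // 4 = 5 completed fragment(s).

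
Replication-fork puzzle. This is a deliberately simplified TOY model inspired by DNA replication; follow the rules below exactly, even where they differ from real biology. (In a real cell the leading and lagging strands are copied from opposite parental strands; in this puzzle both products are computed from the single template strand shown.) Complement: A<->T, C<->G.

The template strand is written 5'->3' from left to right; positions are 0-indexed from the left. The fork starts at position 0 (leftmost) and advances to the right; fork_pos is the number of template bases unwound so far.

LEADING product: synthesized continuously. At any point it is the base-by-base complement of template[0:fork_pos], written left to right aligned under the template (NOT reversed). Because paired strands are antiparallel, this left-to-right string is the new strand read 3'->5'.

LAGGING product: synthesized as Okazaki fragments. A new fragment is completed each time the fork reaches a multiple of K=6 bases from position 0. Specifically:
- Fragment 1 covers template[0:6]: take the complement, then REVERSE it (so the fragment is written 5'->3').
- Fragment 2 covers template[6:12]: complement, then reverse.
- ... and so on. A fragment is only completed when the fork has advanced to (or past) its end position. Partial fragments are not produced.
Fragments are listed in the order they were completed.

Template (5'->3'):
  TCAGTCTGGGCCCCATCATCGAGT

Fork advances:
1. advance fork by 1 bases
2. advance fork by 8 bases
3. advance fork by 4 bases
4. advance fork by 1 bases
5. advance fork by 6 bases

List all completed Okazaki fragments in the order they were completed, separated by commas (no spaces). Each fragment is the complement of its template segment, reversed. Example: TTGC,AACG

Step 1: advance 1 -> fork_pos = 0 + 1 = 1. Next multiple of 6 is 6 (not reached); still 0 fragment(s).
Step 2: advance 8 -> fork_pos = 1 + 8 = 9. Reached multiple(s) of 6: 6 -> fragment 1 completed (1 total).
Step 3: advance 4 -> fork_pos = 9 + 4 = 13. Reached multiple(s) of 6: 12 -> fragment 2 completed (2 total).
Step 4: advance 1 -> fork_pos = 13 + 1 = 14. Next multiple of 6 is 18 (not reached); still 2 fragment(s).
Step 5: advance 6 -> fork_pos = 14 + 6 = 20. Reached multiple(s) of 6: 18 -> fragment 3 completed (3 total).
Final fork_pos = 20, so 3 fragment(s) are complete. Build each: template segment -> complement -> reverse.
Fragment 1: template[0:6] = TCAGTC -> complement AGTCAG -> reversed GACTGA
Fragment 2: template[6:12] = TGGGCC -> complement ACCCGG -> reversed GGCCCA
Fragment 3: template[12:18] = CCATCA -> complement GGTAGT -> reversed TGATGG

Answer: GACTGA,GGCCCA,TGATGG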